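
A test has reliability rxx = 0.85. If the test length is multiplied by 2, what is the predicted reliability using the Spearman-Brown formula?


r_new = (n * rxx) / (1 + (n-1) * rxx)
r_new = (2 * 0.85) / (1 + 1 * 0.85)
r_new = 1.7 / 1.85
r_new = 0.9189

0.9189


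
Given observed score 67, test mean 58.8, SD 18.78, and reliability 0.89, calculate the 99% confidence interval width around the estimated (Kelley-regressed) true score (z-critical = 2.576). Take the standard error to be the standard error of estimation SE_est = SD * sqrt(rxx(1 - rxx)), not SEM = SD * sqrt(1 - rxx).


True score estimate = 0.89*67 + 0.11*58.8 = 66.098
SE_est = SD * sqrt(rxx * (1 - rxx)) = 18.78 * sqrt(0.89 * 0.11) = 18.78 * sqrt(0.0979) = 5.87607
CI = T_est +/- z * SE_est, so width = 2 * z * SE_est = 2 * 2.576 * 5.87607
Width = 30.2735

30.2735


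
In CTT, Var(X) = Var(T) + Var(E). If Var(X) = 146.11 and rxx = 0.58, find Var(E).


var_true = rxx * var_obs = 0.58 * 146.11 = 84.7438
var_error = var_obs - var_true
var_error = 146.11 - 84.7438
var_error = 61.3662

61.3662


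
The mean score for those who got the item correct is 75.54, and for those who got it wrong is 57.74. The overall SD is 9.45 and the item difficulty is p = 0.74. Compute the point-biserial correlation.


q = 1 - p = 0.26
rpb = ((M1 - M0) / SD) * sqrt(p * q)
rpb = ((75.54 - 57.74) / 9.45) * sqrt(0.74 * 0.26)
rpb = 0.8262

0.8262


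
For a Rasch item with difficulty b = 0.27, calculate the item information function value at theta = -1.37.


P = 1/(1+exp(-(-1.37-0.27))) = 0.1625
I = P*(1-P) = 0.1625 * 0.8375
I = 0.1361

0.1361


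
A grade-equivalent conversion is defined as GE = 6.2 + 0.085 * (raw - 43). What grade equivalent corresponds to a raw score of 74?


raw - median = 74 - 43 = 31
slope * diff = 0.085 * 31 = 2.635
GE = 6.2 + 2.635
GE = 8.835

8.835


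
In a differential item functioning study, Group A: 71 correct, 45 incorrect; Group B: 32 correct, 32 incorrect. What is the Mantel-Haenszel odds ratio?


Odds_A = 71/45 = 1.5778
Odds_B = 32/32 = 1.0
OR = Odds_A / Odds_B = 1.5778 / 1.0
Exactly, OR = (71 * 32) / (45 * 32) = 2272 / 1440
OR = 1.5778

1.5778


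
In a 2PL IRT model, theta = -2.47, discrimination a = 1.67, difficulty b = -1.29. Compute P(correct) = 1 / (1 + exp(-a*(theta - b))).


a*(theta - b) = 1.67 * (-2.47 - -1.29) = -1.9706
exp(--1.9706) = 7.175
P = 1 / (1 + 7.175)
P = 0.1223

0.1223


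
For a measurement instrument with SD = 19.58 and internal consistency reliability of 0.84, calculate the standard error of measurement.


SEM = SD * sqrt(1 - rxx)
SEM = 19.58 * sqrt(1 - 0.84)
SEM = 19.58 * sqrt(0.16) = 19.58 * 0.4
SEM = 7.832

7.832


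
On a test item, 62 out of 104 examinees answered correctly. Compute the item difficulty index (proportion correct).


Item difficulty p = number correct / total examinees
p = 62 / 104
p = 0.5962

0.5962


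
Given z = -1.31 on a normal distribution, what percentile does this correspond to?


CDF(z) = 0.5 * (1 + erf(z/sqrt(2)))
erf(-0.9263) = -0.8098
CDF = 0.0951
Percentile rank = 0.0951 * 100 = 9.51

9.51


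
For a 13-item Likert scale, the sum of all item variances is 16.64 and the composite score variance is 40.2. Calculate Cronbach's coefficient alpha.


alpha = (k/(k-1)) * (1 - sum(si^2)/s_total^2)
= (13/12) * (1 - 16.64/40.2)
alpha = 0.6349

0.6349


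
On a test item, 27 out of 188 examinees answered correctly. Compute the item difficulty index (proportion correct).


Item difficulty p = number correct / total examinees
p = 27 / 188
p = 0.1436

0.1436


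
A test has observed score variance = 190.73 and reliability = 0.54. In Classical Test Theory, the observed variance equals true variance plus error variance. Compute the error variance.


var_true = rxx * var_obs = 0.54 * 190.73 = 102.9942
var_error = var_obs - var_true
var_error = 190.73 - 102.9942
var_error = 87.7358

87.7358


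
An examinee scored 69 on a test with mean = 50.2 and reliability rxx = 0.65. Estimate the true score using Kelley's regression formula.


T_est = rxx * X + (1 - rxx) * mean
T_est = 0.65 * 69 + 0.35 * 50.2
T_est = 44.85 + 17.57
T_est = 62.42

62.42


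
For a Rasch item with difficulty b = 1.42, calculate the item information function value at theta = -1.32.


P = 1/(1+exp(-(-1.32-1.42))) = 0.0607
I = P*(1-P) = 0.0607 * 0.9393
I = 0.057

0.057


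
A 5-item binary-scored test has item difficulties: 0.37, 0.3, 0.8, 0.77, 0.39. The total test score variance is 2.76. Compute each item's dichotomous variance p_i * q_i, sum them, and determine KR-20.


For each item, compute p_i * q_i:
  Item 1: 0.37 * 0.63 = 0.2331
  Item 2: 0.3 * 0.7 = 0.21
  Item 3: 0.8 * 0.2 = 0.16
  Item 4: 0.77 * 0.23 = 0.1771
  Item 5: 0.39 * 0.61 = 0.2379
Sum(p_i * q_i) = 0.2331 + 0.21 + 0.16 + 0.1771 + 0.2379 = 1.0181
KR-20 = (k/(k-1)) * (1 - Sum(p_i*q_i) / Var_total)
= (5/4) * (1 - 1.0181/2.76)
= 1.25 * 0.6311
KR-20 = 0.7889

0.7889


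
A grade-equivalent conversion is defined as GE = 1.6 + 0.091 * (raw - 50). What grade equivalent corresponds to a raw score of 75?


raw - median = 75 - 50 = 25
slope * diff = 0.091 * 25 = 2.275
GE = 1.6 + 2.275
GE = 3.875

3.875


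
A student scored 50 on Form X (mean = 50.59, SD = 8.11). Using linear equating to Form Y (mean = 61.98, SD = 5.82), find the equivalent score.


slope = SD_Y / SD_X = 5.82 / 8.11 ~ 0.7176
intercept = mean_Y - slope * mean_X = 61.98 - (5.82 / 8.11) * 50.59 ~ 25.675
Y = slope * X + intercept. To avoid rounding drift from the rounded slope/intercept, evaluate the equivalent form Y = mean_Y + SD_Y * (X - mean_X) / SD_X at full precision:
Y = 61.98 + 5.82 * (50 - 50.59) / 8.11
Y = 61.98 - 5.82 * 0.59 / 8.11
Y = 61.98 - 3.4338 / 8.11
Y = 61.98 - 0.4234
Y = 61.5566

61.5566


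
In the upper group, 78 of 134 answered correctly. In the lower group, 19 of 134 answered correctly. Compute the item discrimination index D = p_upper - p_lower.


p_upper = 78/134 = 0.5821
p_lower = 19/134 = 0.1418
D = 0.5821 - 0.1418 = 0.4403

0.4403


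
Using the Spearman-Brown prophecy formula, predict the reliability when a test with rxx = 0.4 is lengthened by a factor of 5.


r_new = (n * rxx) / (1 + (n-1) * rxx)
r_new = (5 * 0.4) / (1 + 4 * 0.4)
r_new = 2.0 / 2.6
r_new = 0.7692

0.7692


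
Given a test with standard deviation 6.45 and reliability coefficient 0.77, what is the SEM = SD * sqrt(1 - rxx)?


SEM = SD * sqrt(1 - rxx)
SEM = 6.45 * sqrt(1 - 0.77)
SEM = 6.45 * sqrt(0.23) = 6.45 * 0.479583
SEM = 3.0933

3.0933


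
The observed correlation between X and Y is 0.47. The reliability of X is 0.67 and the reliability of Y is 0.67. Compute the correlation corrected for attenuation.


r_corrected = rxy / sqrt(rxx * ryy)
= 0.47 / sqrt(0.67 * 0.67)
= 0.47 / sqrt(0.4489)
= 0.47 / 0.67
r_corrected = 0.7015

0.7015


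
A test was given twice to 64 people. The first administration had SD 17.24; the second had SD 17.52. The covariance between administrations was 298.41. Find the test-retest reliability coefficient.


r = cov(X,Y) / (SD_X * SD_Y)
r = 298.41 / (17.24 * 17.52)
r = 298.41 / 302.0448
r = 0.988

0.988


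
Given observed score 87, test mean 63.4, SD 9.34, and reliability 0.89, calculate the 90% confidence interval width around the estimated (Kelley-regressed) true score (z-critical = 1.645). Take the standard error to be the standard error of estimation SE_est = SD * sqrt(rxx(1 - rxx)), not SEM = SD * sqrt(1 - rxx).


True score estimate = 0.89*87 + 0.11*63.4 = 84.404
SE_est = SD * sqrt(rxx * (1 - rxx)) = 9.34 * sqrt(0.89 * 0.11) = 9.34 * sqrt(0.0979) = 2.92239
CI = T_est +/- z * SE_est, so width = 2 * z * SE_est = 2 * 1.645 * 2.92239
Width = 9.6147

9.6147


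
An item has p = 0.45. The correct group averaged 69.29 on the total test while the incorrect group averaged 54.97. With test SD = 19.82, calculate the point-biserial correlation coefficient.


q = 1 - p = 0.55
rpb = ((M1 - M0) / SD) * sqrt(p * q)
rpb = ((69.29 - 54.97) / 19.82) * sqrt(0.45 * 0.55)
rpb = 0.3594

0.3594


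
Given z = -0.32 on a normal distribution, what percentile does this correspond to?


CDF(z) = 0.5 * (1 + erf(z/sqrt(2)))
erf(-0.2263) = -0.251
CDF = 0.3745
Percentile rank = 0.3745 * 100 = 37.45

37.45


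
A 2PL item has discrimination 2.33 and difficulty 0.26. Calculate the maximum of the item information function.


For 2PL, max info at theta = b = 0.26
I_max = a^2 / 4 = 2.33^2 / 4
= 5.4289 / 4
I_max = 1.3572

1.3572


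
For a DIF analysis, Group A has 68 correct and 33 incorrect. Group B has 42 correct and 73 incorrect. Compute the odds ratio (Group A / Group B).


Odds_A = 68/33 = 2.0606
Odds_B = 42/73 = 0.5753
OR = Odds_A / Odds_B = 2.0606 / 0.5753
Exactly, OR = (68 * 73) / (33 * 42) = 4964 / 1386
OR = 3.5815

3.5815


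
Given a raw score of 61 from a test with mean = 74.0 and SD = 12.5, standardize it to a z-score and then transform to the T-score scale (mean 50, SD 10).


z = (X - mean) / SD = (61 - 74.0) / 12.5
z = -13.0 / 12.5
z = -1.04
T-score = T = 50 + 10z
Carry z at full precision (z = -13.0 / 12.5) into the conversion:
T-score = 50 + 10 * (-13.0 / 12.5) = 50 + -130 / 12.5
T-score = 50 + -10.4
T-score = 39.6

39.6


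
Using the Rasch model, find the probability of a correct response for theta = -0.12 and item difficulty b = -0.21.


theta - b = -0.12 - -0.21 = 0.09
exp(-(theta - b)) = exp(-0.09) = 0.9139
P = 1 / (1 + 0.9139)
P = 0.5225

0.5225


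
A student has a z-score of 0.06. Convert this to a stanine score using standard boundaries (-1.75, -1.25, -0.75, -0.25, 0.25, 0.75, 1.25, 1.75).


Stanine boundaries: [-1.75, -1.25, -0.75, -0.25, 0.25, 0.75, 1.25, 1.75]
z = 0.06
Check each boundary:
  z >= -1.75 -> could be stanine 2
  z >= -1.25 -> could be stanine 3
  z >= -0.75 -> could be stanine 4
  z >= -0.25 -> could be stanine 5
  z < 0.25
  z < 0.75
  z < 1.25
  z < 1.75
Highest qualifying boundary gives stanine = 5

5


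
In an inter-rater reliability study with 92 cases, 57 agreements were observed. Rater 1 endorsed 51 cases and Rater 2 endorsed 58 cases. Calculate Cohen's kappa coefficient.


P_o = 57/92 = 0.619565
P_e = (51*58 + 41*34) / 8464 = 0.514178
kappa = (P_o - P_e) / (1 - P_e)
kappa = (0.619565 - 0.514178) / (1 - 0.514178)
kappa = 0.2169

0.2169


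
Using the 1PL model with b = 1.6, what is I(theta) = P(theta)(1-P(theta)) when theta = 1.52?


P = 1/(1+exp(-(1.52-1.6))) = 0.48
I = P*(1-P) = 0.48 * 0.52
I = 0.2496

0.2496


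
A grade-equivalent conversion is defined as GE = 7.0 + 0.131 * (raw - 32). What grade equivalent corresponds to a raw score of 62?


raw - median = 62 - 32 = 30
slope * diff = 0.131 * 30 = 3.93
GE = 7.0 + 3.93
GE = 10.93

10.93


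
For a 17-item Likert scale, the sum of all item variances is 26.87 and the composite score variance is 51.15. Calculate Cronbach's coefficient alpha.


alpha = (k/(k-1)) * (1 - sum(si^2)/s_total^2)
= (17/16) * (1 - 26.87/51.15)
alpha = 0.5043

0.5043


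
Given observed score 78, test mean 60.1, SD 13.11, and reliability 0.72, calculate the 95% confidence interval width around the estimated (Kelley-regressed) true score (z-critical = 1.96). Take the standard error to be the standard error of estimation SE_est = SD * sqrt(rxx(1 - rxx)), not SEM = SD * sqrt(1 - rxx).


True score estimate = 0.72*78 + 0.28*60.1 = 72.988
SE_est = SD * sqrt(rxx * (1 - rxx)) = 13.11 * sqrt(0.72 * 0.28) = 13.11 * sqrt(0.2016) = 5.886375
CI = T_est +/- z * SE_est, so width = 2 * z * SE_est = 2 * 1.96 * 5.886375
Width = 23.0746

23.0746


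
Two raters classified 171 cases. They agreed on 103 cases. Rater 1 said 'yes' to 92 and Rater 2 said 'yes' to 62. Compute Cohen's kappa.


P_o = 103/171 = 0.602339
P_e = (92*62 + 79*109) / 29241 = 0.489552
kappa = (P_o - P_e) / (1 - P_e)
kappa = (0.602339 - 0.489552) / (1 - 0.489552)
kappa = 0.221

0.221


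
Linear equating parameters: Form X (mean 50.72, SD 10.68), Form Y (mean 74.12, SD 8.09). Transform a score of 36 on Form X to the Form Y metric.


slope = SD_Y / SD_X = 8.09 / 10.68 ~ 0.7575
intercept = mean_Y - slope * mean_X = 74.12 - (8.09 / 10.68) * 50.72 ~ 35.7001
Y = slope * X + intercept. To avoid rounding drift from the rounded slope/intercept, evaluate the equivalent form Y = mean_Y + SD_Y * (X - mean_X) / SD_X at full precision:
Y = 74.12 + 8.09 * (36 - 50.72) / 10.68
Y = 74.12 - 8.09 * 14.72 / 10.68
Y = 74.12 - 119.0848 / 10.68
Y = 74.12 - 11.1503
Y = 62.9697

62.9697


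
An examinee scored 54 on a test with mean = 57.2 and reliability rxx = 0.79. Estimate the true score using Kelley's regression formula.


T_est = rxx * X + (1 - rxx) * mean
T_est = 0.79 * 54 + 0.21 * 57.2
T_est = 42.66 + 12.012
T_est = 54.672

54.672


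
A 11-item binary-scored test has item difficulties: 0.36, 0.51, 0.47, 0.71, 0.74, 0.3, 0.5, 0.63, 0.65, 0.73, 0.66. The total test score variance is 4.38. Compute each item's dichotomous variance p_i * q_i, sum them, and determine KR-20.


For each item, compute p_i * q_i:
  Item 1: 0.36 * 0.64 = 0.2304
  Item 2: 0.51 * 0.49 = 0.2499
  Item 3: 0.47 * 0.53 = 0.2491
  Item 4: 0.71 * 0.29 = 0.2059
  Item 5: 0.74 * 0.26 = 0.1924
  Item 6: 0.3 * 0.7 = 0.21
  Item 7: 0.5 * 0.5 = 0.25
  Item 8: 0.63 * 0.37 = 0.2331
  Item 9: 0.65 * 0.35 = 0.2275
  Item 10: 0.73 * 0.27 = 0.1971
  Item 11: 0.66 * 0.34 = 0.2244
Sum(p_i * q_i) = 0.2304 + 0.2499 + 0.2491 + 0.2059 + 0.1924 + 0.21 + 0.25 + 0.2331 + 0.2275 + 0.1971 + 0.2244 = 2.4698
KR-20 = (k/(k-1)) * (1 - Sum(p_i*q_i) / Var_total)
= (11/10) * (1 - 2.4698/4.38)
= 1.1 * 0.4361
KR-20 = 0.4797

0.4797


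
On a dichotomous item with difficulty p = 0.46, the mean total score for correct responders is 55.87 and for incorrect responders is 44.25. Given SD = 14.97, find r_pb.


q = 1 - p = 0.54
rpb = ((M1 - M0) / SD) * sqrt(p * q)
rpb = ((55.87 - 44.25) / 14.97) * sqrt(0.46 * 0.54)
rpb = 0.3869

0.3869


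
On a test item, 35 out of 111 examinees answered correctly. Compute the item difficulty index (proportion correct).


Item difficulty p = number correct / total examinees
p = 35 / 111
p = 0.3153

0.3153


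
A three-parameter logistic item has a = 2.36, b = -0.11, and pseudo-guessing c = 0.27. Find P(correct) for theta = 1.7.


logit = 2.36*(1.7 - -0.11) = 4.2716
P* = 1/(1 + exp(-4.2716)) = 0.9862
P = 0.27 + (1 - 0.27) * 0.9862
P = 0.9899

0.9899


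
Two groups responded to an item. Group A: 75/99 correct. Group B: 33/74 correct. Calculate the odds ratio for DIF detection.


Odds_A = 75/24 = 3.125
Odds_B = 33/41 = 0.8049
OR = Odds_A / Odds_B = 3.125 / 0.8049
Exactly, OR = (75 * 41) / (24 * 33) = 3075 / 792
OR = 3.8826

3.8826


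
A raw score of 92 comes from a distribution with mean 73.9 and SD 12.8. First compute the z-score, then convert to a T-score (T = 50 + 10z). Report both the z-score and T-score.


z = (X - mean) / SD = (92 - 73.9) / 12.8
z = 18.1 / 12.8
z = 1.4141
T-score = T = 50 + 10z
Carry z at full precision (z = 18.1 / 12.8) into the conversion:
T-score = 50 + 10 * (18.1 / 12.8) = 50 + 181 / 12.8
T-score = 50 + 14.1406
T-score = 64.1406

64.1406


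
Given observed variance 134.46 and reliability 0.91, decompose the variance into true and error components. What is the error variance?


var_true = rxx * var_obs = 0.91 * 134.46 = 122.3586
var_error = var_obs - var_true
var_error = 134.46 - 122.3586
var_error = 12.1014

12.1014


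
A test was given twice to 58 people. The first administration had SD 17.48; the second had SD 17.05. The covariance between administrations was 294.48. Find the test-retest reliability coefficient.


r = cov(X,Y) / (SD_X * SD_Y)
r = 294.48 / (17.48 * 17.05)
r = 294.48 / 298.034
r = 0.9881

0.9881


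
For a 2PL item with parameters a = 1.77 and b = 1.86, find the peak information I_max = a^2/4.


For 2PL, max info at theta = b = 1.86
I_max = a^2 / 4 = 1.77^2 / 4
= 3.1329 / 4
I_max = 0.7832

0.7832


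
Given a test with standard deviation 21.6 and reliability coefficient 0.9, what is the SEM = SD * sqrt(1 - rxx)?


SEM = SD * sqrt(1 - rxx)
SEM = 21.6 * sqrt(1 - 0.9)
SEM = 21.6 * sqrt(0.1) = 21.6 * 0.316228
SEM = 6.8305

6.8305


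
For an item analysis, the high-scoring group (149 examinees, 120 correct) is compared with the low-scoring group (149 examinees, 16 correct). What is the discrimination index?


p_upper = 120/149 = 0.8054
p_lower = 16/149 = 0.1074
D = 0.8054 - 0.1074 = 0.698

0.698


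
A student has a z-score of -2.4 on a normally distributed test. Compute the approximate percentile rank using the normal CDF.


CDF(z) = 0.5 * (1 + erf(z/sqrt(2)))
erf(-1.6971) = -0.9836
CDF = 0.0082
Percentile rank = 0.0082 * 100 = 0.82

0.82


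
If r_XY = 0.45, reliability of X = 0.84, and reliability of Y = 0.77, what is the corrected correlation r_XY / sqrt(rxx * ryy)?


r_corrected = rxy / sqrt(rxx * ryy)
= 0.45 / sqrt(0.84 * 0.77)
= 0.45 / sqrt(0.6468)
= 0.45 / 0.804239
r_corrected = 0.5595

0.5595


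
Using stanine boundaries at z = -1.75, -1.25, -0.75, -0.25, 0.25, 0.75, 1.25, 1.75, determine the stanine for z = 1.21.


Stanine boundaries: [-1.75, -1.25, -0.75, -0.25, 0.25, 0.75, 1.25, 1.75]
z = 1.21
Check each boundary:
  z >= -1.75 -> could be stanine 2
  z >= -1.25 -> could be stanine 3
  z >= -0.75 -> could be stanine 4
  z >= -0.25 -> could be stanine 5
  z >= 0.25 -> could be stanine 6
  z >= 0.75 -> could be stanine 7
  z < 1.25
  z < 1.75
Highest qualifying boundary gives stanine = 7

7


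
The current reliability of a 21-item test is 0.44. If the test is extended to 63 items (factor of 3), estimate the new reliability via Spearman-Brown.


r_new = (n * rxx) / (1 + (n-1) * rxx)
r_new = (3 * 0.44) / (1 + 2 * 0.44)
r_new = 1.32 / 1.88
r_new = 0.7021

0.7021


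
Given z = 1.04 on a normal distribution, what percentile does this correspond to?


CDF(z) = 0.5 * (1 + erf(z/sqrt(2)))
erf(0.7354) = 0.7017
CDF = 0.8508
Percentile rank = 0.8508 * 100 = 85.08

85.08


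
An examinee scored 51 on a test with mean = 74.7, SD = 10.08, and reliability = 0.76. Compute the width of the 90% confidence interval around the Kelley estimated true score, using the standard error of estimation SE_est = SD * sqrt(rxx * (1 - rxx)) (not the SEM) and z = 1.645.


True score estimate = 0.76*51 + 0.24*74.7 = 56.688
SE_est = SD * sqrt(rxx * (1 - rxx)) = 10.08 * sqrt(0.76 * 0.24) = 10.08 * sqrt(0.1824) = 4.304998
CI = T_est +/- z * SE_est, so width = 2 * z * SE_est = 2 * 1.645 * 4.304998
Width = 14.1634

14.1634


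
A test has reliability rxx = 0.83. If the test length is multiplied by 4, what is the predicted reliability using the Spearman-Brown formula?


r_new = (n * rxx) / (1 + (n-1) * rxx)
r_new = (4 * 0.83) / (1 + 3 * 0.83)
r_new = 3.32 / 3.49
r_new = 0.9513

0.9513


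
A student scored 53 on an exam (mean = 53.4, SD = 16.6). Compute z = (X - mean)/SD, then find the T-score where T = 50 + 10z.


z = (X - mean) / SD = (53 - 53.4) / 16.6
z = -0.4 / 16.6
z = -0.0241
T-score = T = 50 + 10z
Carry z at full precision (z = -0.4 / 16.6) into the conversion:
T-score = 50 + 10 * (-0.4 / 16.6) = 50 + -4 / 16.6
T-score = 50 + -0.241
T-score = 49.759

49.759


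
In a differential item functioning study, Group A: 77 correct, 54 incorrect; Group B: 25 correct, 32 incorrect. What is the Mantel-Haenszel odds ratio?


Odds_A = 77/54 = 1.4259
Odds_B = 25/32 = 0.7812
OR = Odds_A / Odds_B = 1.4259 / 0.7812
Exactly, OR = (77 * 32) / (54 * 25) = 2464 / 1350
OR = 1.8252

1.8252


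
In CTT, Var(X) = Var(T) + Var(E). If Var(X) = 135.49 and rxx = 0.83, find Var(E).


var_true = rxx * var_obs = 0.83 * 135.49 = 112.4567
var_error = var_obs - var_true
var_error = 135.49 - 112.4567
var_error = 23.0333

23.0333


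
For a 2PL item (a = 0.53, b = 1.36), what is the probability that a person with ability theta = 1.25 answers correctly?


a*(theta - b) = 0.53 * (1.25 - 1.36) = -0.0583
exp(--0.0583) = 1.06
P = 1 / (1 + 1.06)
P = 0.4854

0.4854


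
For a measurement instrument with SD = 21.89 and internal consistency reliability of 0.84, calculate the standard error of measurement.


SEM = SD * sqrt(1 - rxx)
SEM = 21.89 * sqrt(1 - 0.84)
SEM = 21.89 * sqrt(0.16) = 21.89 * 0.4
SEM = 8.756

8.756


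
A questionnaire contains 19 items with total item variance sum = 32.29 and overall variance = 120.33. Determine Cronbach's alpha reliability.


alpha = (k/(k-1)) * (1 - sum(si^2)/s_total^2)
= (19/18) * (1 - 32.29/120.33)
alpha = 0.7723

0.7723


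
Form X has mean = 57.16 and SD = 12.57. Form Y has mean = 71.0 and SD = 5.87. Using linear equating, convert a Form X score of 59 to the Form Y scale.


slope = SD_Y / SD_X = 5.87 / 12.57 ~ 0.467
intercept = mean_Y - slope * mean_X = 71.0 - (5.87 / 12.57) * 57.16 ~ 44.3071
Y = slope * X + intercept. To avoid rounding drift from the rounded slope/intercept, evaluate the equivalent form Y = mean_Y + SD_Y * (X - mean_X) / SD_X at full precision:
Y = 71.0 + 5.87 * (59 - 57.16) / 12.57
Y = 71.0 + 5.87 * 1.84 / 12.57
Y = 71.0 + 10.8008 / 12.57
Y = 71.0 + 0.8593
Y = 71.8593

71.8593


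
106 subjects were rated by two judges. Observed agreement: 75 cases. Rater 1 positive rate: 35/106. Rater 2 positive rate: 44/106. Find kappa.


P_o = 75/106 = 0.707547
P_e = (35*44 + 71*62) / 11236 = 0.528836
kappa = (P_o - P_e) / (1 - P_e)
kappa = (0.707547 - 0.528836) / (1 - 0.528836)
kappa = 0.3793

0.3793


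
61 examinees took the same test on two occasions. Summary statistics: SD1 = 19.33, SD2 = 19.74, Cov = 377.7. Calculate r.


r = cov(X,Y) / (SD_X * SD_Y)
r = 377.7 / (19.33 * 19.74)
r = 377.7 / 381.5742
r = 0.9898

0.9898


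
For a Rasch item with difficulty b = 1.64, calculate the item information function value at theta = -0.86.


P = 1/(1+exp(-(-0.86-1.64))) = 0.0759
I = P*(1-P) = 0.0759 * 0.9241
I = 0.0701

0.0701


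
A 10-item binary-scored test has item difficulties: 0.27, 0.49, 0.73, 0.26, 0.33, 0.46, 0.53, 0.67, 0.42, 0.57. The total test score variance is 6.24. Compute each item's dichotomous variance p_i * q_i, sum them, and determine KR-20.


For each item, compute p_i * q_i:
  Item 1: 0.27 * 0.73 = 0.1971
  Item 2: 0.49 * 0.51 = 0.2499
  Item 3: 0.73 * 0.27 = 0.1971
  Item 4: 0.26 * 0.74 = 0.1924
  Item 5: 0.33 * 0.67 = 0.2211
  Item 6: 0.46 * 0.54 = 0.2484
  Item 7: 0.53 * 0.47 = 0.2491
  Item 8: 0.67 * 0.33 = 0.2211
  Item 9: 0.42 * 0.58 = 0.2436
  Item 10: 0.57 * 0.43 = 0.2451
Sum(p_i * q_i) = 0.1971 + 0.2499 + 0.1971 + 0.1924 + 0.2211 + 0.2484 + 0.2491 + 0.2211 + 0.2436 + 0.2451 = 2.2649
KR-20 = (k/(k-1)) * (1 - Sum(p_i*q_i) / Var_total)
= (10/9) * (1 - 2.2649/6.24)
= 1.1111 * 0.637
KR-20 = 0.7078

0.7078


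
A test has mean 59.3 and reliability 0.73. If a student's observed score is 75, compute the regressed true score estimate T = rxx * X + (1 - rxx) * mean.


T_est = rxx * X + (1 - rxx) * mean
T_est = 0.73 * 75 + 0.27 * 59.3
T_est = 54.75 + 16.011
T_est = 70.761

70.761


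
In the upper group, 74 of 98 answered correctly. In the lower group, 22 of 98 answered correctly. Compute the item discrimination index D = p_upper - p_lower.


p_upper = 74/98 = 0.7551
p_lower = 22/98 = 0.2245
D = 0.7551 - 0.2245 = 0.5306

0.5306


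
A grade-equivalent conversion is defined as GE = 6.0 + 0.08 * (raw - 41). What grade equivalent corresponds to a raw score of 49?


raw - median = 49 - 41 = 8
slope * diff = 0.08 * 8 = 0.64
GE = 6.0 + 0.64
GE = 6.64

6.64


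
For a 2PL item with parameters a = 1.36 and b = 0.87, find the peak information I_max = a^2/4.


For 2PL, max info at theta = b = 0.87
I_max = a^2 / 4 = 1.36^2 / 4
= 1.8496 / 4
I_max = 0.4624

0.4624


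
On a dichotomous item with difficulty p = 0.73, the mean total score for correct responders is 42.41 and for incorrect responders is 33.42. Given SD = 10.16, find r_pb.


q = 1 - p = 0.27
rpb = ((M1 - M0) / SD) * sqrt(p * q)
rpb = ((42.41 - 33.42) / 10.16) * sqrt(0.73 * 0.27)
rpb = 0.3928

0.3928


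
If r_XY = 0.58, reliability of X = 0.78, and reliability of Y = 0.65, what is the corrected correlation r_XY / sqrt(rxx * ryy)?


r_corrected = rxy / sqrt(rxx * ryy)
= 0.58 / sqrt(0.78 * 0.65)
= 0.58 / sqrt(0.507)
= 0.58 / 0.712039
r_corrected = 0.8146

0.8146


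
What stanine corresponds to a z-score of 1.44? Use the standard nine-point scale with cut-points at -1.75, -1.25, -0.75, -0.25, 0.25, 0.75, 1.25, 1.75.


Stanine boundaries: [-1.75, -1.25, -0.75, -0.25, 0.25, 0.75, 1.25, 1.75]
z = 1.44
Check each boundary:
  z >= -1.75 -> could be stanine 2
  z >= -1.25 -> could be stanine 3
  z >= -0.75 -> could be stanine 4
  z >= -0.25 -> could be stanine 5
  z >= 0.25 -> could be stanine 6
  z >= 0.75 -> could be stanine 7
  z >= 1.25 -> could be stanine 8
  z < 1.75
Highest qualifying boundary gives stanine = 8

8


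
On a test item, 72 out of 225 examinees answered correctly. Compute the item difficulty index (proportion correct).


Item difficulty p = number correct / total examinees
p = 72 / 225
p = 0.32

0.32


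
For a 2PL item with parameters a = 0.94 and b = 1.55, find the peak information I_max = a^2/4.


For 2PL, max info at theta = b = 1.55
I_max = a^2 / 4 = 0.94^2 / 4
= 0.8836 / 4
I_max = 0.2209

0.2209


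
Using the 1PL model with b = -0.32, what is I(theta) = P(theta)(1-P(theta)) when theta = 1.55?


P = 1/(1+exp(-(1.55--0.32))) = 0.8665
I = P*(1-P) = 0.8665 * 0.1335
I = 0.1157

0.1157


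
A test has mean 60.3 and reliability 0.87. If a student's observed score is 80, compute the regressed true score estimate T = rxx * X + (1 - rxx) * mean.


T_est = rxx * X + (1 - rxx) * mean
T_est = 0.87 * 80 + 0.13 * 60.3
T_est = 69.6 + 7.839
T_est = 77.439

77.439


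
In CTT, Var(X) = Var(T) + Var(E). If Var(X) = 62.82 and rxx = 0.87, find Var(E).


var_true = rxx * var_obs = 0.87 * 62.82 = 54.6534
var_error = var_obs - var_true
var_error = 62.82 - 54.6534
var_error = 8.1666

8.1666


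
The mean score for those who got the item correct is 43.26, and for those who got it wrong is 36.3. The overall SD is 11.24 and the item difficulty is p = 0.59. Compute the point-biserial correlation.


q = 1 - p = 0.41
rpb = ((M1 - M0) / SD) * sqrt(p * q)
rpb = ((43.26 - 36.3) / 11.24) * sqrt(0.59 * 0.41)
rpb = 0.3046

0.3046


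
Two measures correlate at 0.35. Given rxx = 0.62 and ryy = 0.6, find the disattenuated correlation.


r_corrected = rxy / sqrt(rxx * ryy)
= 0.35 / sqrt(0.62 * 0.6)
= 0.35 / sqrt(0.372)
= 0.35 / 0.609918
r_corrected = 0.5738

0.5738


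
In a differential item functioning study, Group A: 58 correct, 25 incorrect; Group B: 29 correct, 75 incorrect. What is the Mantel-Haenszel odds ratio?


Odds_A = 58/25 = 2.32
Odds_B = 29/75 = 0.3867
OR = Odds_A / Odds_B = 2.32 / 0.3867
Exactly, OR = (58 * 75) / (25 * 29) = 4350 / 725
OR = 6.0

6.0


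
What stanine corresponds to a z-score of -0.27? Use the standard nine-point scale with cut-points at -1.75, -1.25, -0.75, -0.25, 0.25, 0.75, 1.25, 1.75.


Stanine boundaries: [-1.75, -1.25, -0.75, -0.25, 0.25, 0.75, 1.25, 1.75]
z = -0.27
Check each boundary:
  z >= -1.75 -> could be stanine 2
  z >= -1.25 -> could be stanine 3
  z >= -0.75 -> could be stanine 4
  z < -0.25
  z < 0.25
  z < 0.75
  z < 1.25
  z < 1.75
Highest qualifying boundary gives stanine = 4

4


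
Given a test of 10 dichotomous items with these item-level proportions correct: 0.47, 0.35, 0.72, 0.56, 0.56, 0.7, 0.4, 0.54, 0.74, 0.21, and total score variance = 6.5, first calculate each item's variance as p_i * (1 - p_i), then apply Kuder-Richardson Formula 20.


For each item, compute p_i * q_i:
  Item 1: 0.47 * 0.53 = 0.2491
  Item 2: 0.35 * 0.65 = 0.2275
  Item 3: 0.72 * 0.28 = 0.2016
  Item 4: 0.56 * 0.44 = 0.2464
  Item 5: 0.56 * 0.44 = 0.2464
  Item 6: 0.7 * 0.3 = 0.21
  Item 7: 0.4 * 0.6 = 0.24
  Item 8: 0.54 * 0.46 = 0.2484
  Item 9: 0.74 * 0.26 = 0.1924
  Item 10: 0.21 * 0.79 = 0.1659
Sum(p_i * q_i) = 0.2491 + 0.2275 + 0.2016 + 0.2464 + 0.2464 + 0.21 + 0.24 + 0.2484 + 0.1924 + 0.1659 = 2.2277
KR-20 = (k/(k-1)) * (1 - Sum(p_i*q_i) / Var_total)
= (10/9) * (1 - 2.2277/6.5)
= 1.1111 * 0.6573
KR-20 = 0.7303

0.7303


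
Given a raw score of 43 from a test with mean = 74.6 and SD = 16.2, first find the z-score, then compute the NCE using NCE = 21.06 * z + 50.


z = (X - mean) / SD = (43 - 74.6) / 16.2
z = -31.6 / 16.2
z = -1.9506
NCE = NCE = 21.06z + 50
Carry z at full precision (z = -31.6 / 16.2) into the conversion:
NCE = 21.06 * (-31.6 / 16.2) + 50 = -665.496 / 16.2 + 50
NCE = -41.08 + 50
NCE = 8.92

8.92


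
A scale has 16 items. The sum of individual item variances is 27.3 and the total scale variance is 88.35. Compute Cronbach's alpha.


alpha = (k/(k-1)) * (1 - sum(si^2)/s_total^2)
= (16/15) * (1 - 27.3/88.35)
alpha = 0.7371

0.7371


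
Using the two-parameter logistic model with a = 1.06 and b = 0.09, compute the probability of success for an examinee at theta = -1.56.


a*(theta - b) = 1.06 * (-1.56 - 0.09) = -1.749
exp(--1.749) = 5.7489
P = 1 / (1 + 5.7489)
P = 0.1482

0.1482


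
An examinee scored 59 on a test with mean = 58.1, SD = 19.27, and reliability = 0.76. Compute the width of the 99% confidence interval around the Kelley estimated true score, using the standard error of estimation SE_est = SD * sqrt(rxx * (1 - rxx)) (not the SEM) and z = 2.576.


True score estimate = 0.76*59 + 0.24*58.1 = 58.784
SE_est = SD * sqrt(rxx * (1 - rxx)) = 19.27 * sqrt(0.76 * 0.24) = 19.27 * sqrt(0.1824) = 8.229892
CI = T_est +/- z * SE_est, so width = 2 * z * SE_est = 2 * 2.576 * 8.229892
Width = 42.4004

42.4004


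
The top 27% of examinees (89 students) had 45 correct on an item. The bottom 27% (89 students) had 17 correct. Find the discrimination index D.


p_upper = 45/89 = 0.5056
p_lower = 17/89 = 0.191
D = 0.5056 - 0.191 = 0.3146

0.3146


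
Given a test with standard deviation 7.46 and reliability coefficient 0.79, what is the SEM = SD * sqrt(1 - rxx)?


SEM = SD * sqrt(1 - rxx)
SEM = 7.46 * sqrt(1 - 0.79)
SEM = 7.46 * sqrt(0.21) = 7.46 * 0.458258
SEM = 3.4186

3.4186


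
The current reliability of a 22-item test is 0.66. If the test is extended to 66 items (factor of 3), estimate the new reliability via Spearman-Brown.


r_new = (n * rxx) / (1 + (n-1) * rxx)
r_new = (3 * 0.66) / (1 + 2 * 0.66)
r_new = 1.98 / 2.32
r_new = 0.8534

0.8534


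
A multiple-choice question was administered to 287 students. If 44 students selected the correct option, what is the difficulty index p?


Item difficulty p = number correct / total examinees
p = 44 / 287
p = 0.1533

0.1533


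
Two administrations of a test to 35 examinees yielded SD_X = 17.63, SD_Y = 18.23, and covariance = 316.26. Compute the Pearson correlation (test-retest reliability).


r = cov(X,Y) / (SD_X * SD_Y)
r = 316.26 / (17.63 * 18.23)
r = 316.26 / 321.3949
r = 0.984

0.984


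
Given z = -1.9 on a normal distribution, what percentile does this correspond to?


CDF(z) = 0.5 * (1 + erf(z/sqrt(2)))
erf(-1.3435) = -0.9426
CDF = 0.0287
Percentile rank = 0.0287 * 100 = 2.87

2.87


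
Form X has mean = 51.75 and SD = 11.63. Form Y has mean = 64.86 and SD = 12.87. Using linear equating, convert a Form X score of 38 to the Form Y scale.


slope = SD_Y / SD_X = 12.87 / 11.63 ~ 1.1066
intercept = mean_Y - slope * mean_X = 64.86 - (12.87 / 11.63) * 51.75 ~ 7.5924
Y = slope * X + intercept. To avoid rounding drift from the rounded slope/intercept, evaluate the equivalent form Y = mean_Y + SD_Y * (X - mean_X) / SD_X at full precision:
Y = 64.86 + 12.87 * (38 - 51.75) / 11.63
Y = 64.86 - 12.87 * 13.75 / 11.63
Y = 64.86 - 176.9625 / 11.63
Y = 64.86 - 15.216
Y = 49.644

49.644


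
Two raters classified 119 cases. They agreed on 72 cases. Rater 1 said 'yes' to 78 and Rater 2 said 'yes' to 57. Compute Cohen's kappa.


P_o = 72/119 = 0.605042
P_e = (78*57 + 41*62) / 14161 = 0.493468
kappa = (P_o - P_e) / (1 - P_e)
kappa = (0.605042 - 0.493468) / (1 - 0.493468)
kappa = 0.2203

0.2203


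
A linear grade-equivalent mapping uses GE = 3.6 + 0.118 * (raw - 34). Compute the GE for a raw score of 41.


raw - median = 41 - 34 = 7
slope * diff = 0.118 * 7 = 0.826
GE = 3.6 + 0.826
GE = 4.426

4.426


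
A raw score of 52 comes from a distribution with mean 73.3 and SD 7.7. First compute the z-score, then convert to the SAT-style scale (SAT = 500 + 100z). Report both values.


z = (X - mean) / SD = (52 - 73.3) / 7.7
z = -21.3 / 7.7
z = -2.7662
SAT-scale = SAT = 500 + 100z
Carry z at full precision (z = -21.3 / 7.7) into the conversion:
SAT-scale = 500 + 100 * (-21.3 / 7.7) = 500 + -2130 / 7.7
SAT-scale = 500 + -276.6234
SAT-scale = 223.3766

223.3766


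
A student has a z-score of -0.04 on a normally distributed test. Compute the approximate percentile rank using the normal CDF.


CDF(z) = 0.5 * (1 + erf(z/sqrt(2)))
erf(-0.0283) = -0.0319
CDF = 0.484
Percentile rank = 0.484 * 100 = 48.4

48.4


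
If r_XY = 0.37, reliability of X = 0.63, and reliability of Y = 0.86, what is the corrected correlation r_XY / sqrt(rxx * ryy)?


r_corrected = rxy / sqrt(rxx * ryy)
= 0.37 / sqrt(0.63 * 0.86)
= 0.37 / sqrt(0.5418)
= 0.37 / 0.736071
r_corrected = 0.5027

0.5027


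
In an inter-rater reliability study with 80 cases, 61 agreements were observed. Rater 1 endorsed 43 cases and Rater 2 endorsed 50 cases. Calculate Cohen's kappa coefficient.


P_o = 61/80 = 0.7625
P_e = (43*50 + 37*30) / 6400 = 0.509375
kappa = (P_o - P_e) / (1 - P_e)
kappa = (0.7625 - 0.509375) / (1 - 0.509375)
kappa = 0.5159

0.5159


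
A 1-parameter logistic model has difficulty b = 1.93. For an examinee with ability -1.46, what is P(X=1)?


theta - b = -1.46 - 1.93 = -3.39
exp(-(theta - b)) = exp(3.39) = 29.666
P = 1 / (1 + 29.666)
P = 0.0326

0.0326


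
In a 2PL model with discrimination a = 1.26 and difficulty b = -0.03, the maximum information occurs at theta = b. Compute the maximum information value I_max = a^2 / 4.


For 2PL, max info at theta = b = -0.03
I_max = a^2 / 4 = 1.26^2 / 4
= 1.5876 / 4
I_max = 0.3969

0.3969


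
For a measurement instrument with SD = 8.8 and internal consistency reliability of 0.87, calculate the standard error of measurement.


SEM = SD * sqrt(1 - rxx)
SEM = 8.8 * sqrt(1 - 0.87)
SEM = 8.8 * sqrt(0.13) = 8.8 * 0.360555
SEM = 3.1729

3.1729


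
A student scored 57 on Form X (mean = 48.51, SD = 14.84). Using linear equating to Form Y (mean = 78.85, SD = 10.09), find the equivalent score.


slope = SD_Y / SD_X = 10.09 / 14.84 ~ 0.6799
intercept = mean_Y - slope * mean_X = 78.85 - (10.09 / 14.84) * 48.51 ~ 45.8671
Y = slope * X + intercept. To avoid rounding drift from the rounded slope/intercept, evaluate the equivalent form Y = mean_Y + SD_Y * (X - mean_X) / SD_X at full precision:
Y = 78.85 + 10.09 * (57 - 48.51) / 14.84
Y = 78.85 + 10.09 * 8.49 / 14.84
Y = 78.85 + 85.6641 / 14.84
Y = 78.85 + 5.7725
Y = 84.6225

84.6225


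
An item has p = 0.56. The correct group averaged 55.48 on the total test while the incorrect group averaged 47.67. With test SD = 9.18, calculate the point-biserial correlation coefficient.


q = 1 - p = 0.44
rpb = ((M1 - M0) / SD) * sqrt(p * q)
rpb = ((55.48 - 47.67) / 9.18) * sqrt(0.56 * 0.44)
rpb = 0.4223

0.4223


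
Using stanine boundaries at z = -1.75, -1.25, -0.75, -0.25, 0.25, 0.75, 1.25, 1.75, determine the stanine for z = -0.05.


Stanine boundaries: [-1.75, -1.25, -0.75, -0.25, 0.25, 0.75, 1.25, 1.75]
z = -0.05
Check each boundary:
  z >= -1.75 -> could be stanine 2
  z >= -1.25 -> could be stanine 3
  z >= -0.75 -> could be stanine 4
  z >= -0.25 -> could be stanine 5
  z < 0.25
  z < 0.75
  z < 1.25
  z < 1.75
Highest qualifying boundary gives stanine = 5

5


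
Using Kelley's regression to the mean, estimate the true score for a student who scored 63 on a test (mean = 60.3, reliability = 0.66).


T_est = rxx * X + (1 - rxx) * mean
T_est = 0.66 * 63 + 0.34 * 60.3
T_est = 41.58 + 20.502
T_est = 62.082

62.082


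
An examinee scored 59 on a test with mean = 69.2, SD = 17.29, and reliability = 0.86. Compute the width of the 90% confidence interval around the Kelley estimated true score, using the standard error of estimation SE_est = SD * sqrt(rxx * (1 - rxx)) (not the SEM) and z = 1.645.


True score estimate = 0.86*59 + 0.14*69.2 = 60.428
SE_est = SD * sqrt(rxx * (1 - rxx)) = 17.29 * sqrt(0.86 * 0.14) = 17.29 * sqrt(0.1204) = 5.999406
CI = T_est +/- z * SE_est, so width = 2 * z * SE_est = 2 * 1.645 * 5.999406
Width = 19.738

19.738


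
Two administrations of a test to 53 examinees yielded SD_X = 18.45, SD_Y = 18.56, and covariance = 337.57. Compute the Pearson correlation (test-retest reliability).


r = cov(X,Y) / (SD_X * SD_Y)
r = 337.57 / (18.45 * 18.56)
r = 337.57 / 342.432
r = 0.9858

0.9858


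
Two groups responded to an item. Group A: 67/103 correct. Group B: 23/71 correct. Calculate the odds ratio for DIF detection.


Odds_A = 67/36 = 1.8611
Odds_B = 23/48 = 0.4792
OR = Odds_A / Odds_B = 1.8611 / 0.4792
Exactly, OR = (67 * 48) / (36 * 23) = 3216 / 828
OR = 3.8841

3.8841


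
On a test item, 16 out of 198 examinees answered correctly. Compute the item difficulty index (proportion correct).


Item difficulty p = number correct / total examinees
p = 16 / 198
p = 0.0808

0.0808


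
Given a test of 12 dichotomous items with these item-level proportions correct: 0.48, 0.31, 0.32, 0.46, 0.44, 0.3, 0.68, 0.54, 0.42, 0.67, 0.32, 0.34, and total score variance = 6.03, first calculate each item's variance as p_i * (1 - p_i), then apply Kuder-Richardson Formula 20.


For each item, compute p_i * q_i:
  Item 1: 0.48 * 0.52 = 0.2496
  Item 2: 0.31 * 0.69 = 0.2139
  Item 3: 0.32 * 0.68 = 0.2176
  Item 4: 0.46 * 0.54 = 0.2484
  Item 5: 0.44 * 0.56 = 0.2464
  Item 6: 0.3 * 0.7 = 0.21
  Item 7: 0.68 * 0.32 = 0.2176
  Item 8: 0.54 * 0.46 = 0.2484
  Item 9: 0.42 * 0.58 = 0.2436
  Item 10: 0.67 * 0.33 = 0.2211
  Item 11: 0.32 * 0.68 = 0.2176
  Item 12: 0.34 * 0.66 = 0.2244
Sum(p_i * q_i) = 0.2496 + 0.2139 + 0.2176 + 0.2484 + 0.2464 + 0.21 + 0.2176 + 0.2484 + 0.2436 + 0.2211 + 0.2176 + 0.2244 = 2.7586
KR-20 = (k/(k-1)) * (1 - Sum(p_i*q_i) / Var_total)
= (12/11) * (1 - 2.7586/6.03)
= 1.0909 * 0.5425
KR-20 = 0.5918

0.5918


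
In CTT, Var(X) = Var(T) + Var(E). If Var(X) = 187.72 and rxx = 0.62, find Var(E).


var_true = rxx * var_obs = 0.62 * 187.72 = 116.3864
var_error = var_obs - var_true
var_error = 187.72 - 116.3864
var_error = 71.3336

71.3336


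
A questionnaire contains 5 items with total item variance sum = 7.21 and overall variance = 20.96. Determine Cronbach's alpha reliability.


alpha = (k/(k-1)) * (1 - sum(si^2)/s_total^2)
= (5/4) * (1 - 7.21/20.96)
alpha = 0.82

0.82


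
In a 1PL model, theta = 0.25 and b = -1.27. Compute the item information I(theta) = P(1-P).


P = 1/(1+exp(-(0.25--1.27))) = 0.8205
I = P*(1-P) = 0.8205 * 0.1795
I = 0.1473

0.1473


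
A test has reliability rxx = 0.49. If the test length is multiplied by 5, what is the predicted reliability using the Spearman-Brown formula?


r_new = (n * rxx) / (1 + (n-1) * rxx)
r_new = (5 * 0.49) / (1 + 4 * 0.49)
r_new = 2.45 / 2.96
r_new = 0.8277

0.8277


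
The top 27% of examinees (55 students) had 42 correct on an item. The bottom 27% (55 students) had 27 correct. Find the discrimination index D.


p_upper = 42/55 = 0.7636
p_lower = 27/55 = 0.4909
D = 0.7636 - 0.4909 = 0.2727

0.2727


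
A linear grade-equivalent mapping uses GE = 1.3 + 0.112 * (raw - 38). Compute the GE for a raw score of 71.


raw - median = 71 - 38 = 33
slope * diff = 0.112 * 33 = 3.696
GE = 1.3 + 3.696
GE = 4.996

4.996


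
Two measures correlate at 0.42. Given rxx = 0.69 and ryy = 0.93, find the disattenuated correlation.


r_corrected = rxy / sqrt(rxx * ryy)
= 0.42 / sqrt(0.69 * 0.93)
= 0.42 / sqrt(0.6417)
= 0.42 / 0.801062
r_corrected = 0.5243

0.5243


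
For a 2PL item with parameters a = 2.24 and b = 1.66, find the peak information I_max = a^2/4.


For 2PL, max info at theta = b = 1.66
I_max = a^2 / 4 = 2.24^2 / 4
= 5.0176 / 4
I_max = 1.2544

1.2544
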